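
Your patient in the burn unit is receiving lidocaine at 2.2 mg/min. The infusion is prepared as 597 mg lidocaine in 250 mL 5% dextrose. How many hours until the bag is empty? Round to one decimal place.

4.5 hours

2.2 mg/min × 60 min/hr = 132 mg/hr
Concentration = 597 mg ÷ 250 mL = 2.388 mg/mL
Rate = 132 mg/hr ÷ 2.388 mg/mL = 55.27638 mL/hr
Duration = 250 mL ÷ 55.27638 mL/hr = 4.522727 hr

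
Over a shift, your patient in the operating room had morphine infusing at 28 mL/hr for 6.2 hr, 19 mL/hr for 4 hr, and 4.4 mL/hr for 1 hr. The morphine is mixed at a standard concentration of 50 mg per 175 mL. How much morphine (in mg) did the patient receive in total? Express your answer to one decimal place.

Concentration = 50 mg ÷ 175 mL = 0.2857143 mg/mL
Stage 1: 28 mL/hr × 6.2 hr = 173.6 mL → 173.6 mL × 0.2857143 mg/mL = 49.6 mg
Stage 2: 19 mL/hr × 4 hr = 76 mL → 76 mL × 0.2857143 mg/mL = 21.71429 mg
Stage 3: 4.4 mL/hr × 1 hr = 4.4 mL → 4.4 mL × 0.2857143 mg/mL = 1.257143 mg
Total = 49.6 + 21.71429 + 1.257143 = 72.57143 mg

72.6 mg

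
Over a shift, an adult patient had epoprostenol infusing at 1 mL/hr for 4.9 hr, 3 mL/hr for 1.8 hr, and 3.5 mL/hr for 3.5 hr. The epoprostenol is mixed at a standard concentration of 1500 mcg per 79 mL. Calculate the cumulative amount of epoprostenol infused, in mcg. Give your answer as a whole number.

Concentration = 1500 mcg ÷ 79 mL = 18.98734 mcg/mL
Stage 1: 1 mL/hr × 4.9 hr = 4.9 mL → 4.9 mL × 18.98734 mcg/mL = 93.03797 mcg
Stage 2: 3 mL/hr × 1.8 hr = 5.4 mL → 5.4 mL × 18.98734 mcg/mL = 102.5316 mcg
Stage 3: 3.5 mL/hr × 3.5 hr = 12.25 mL → 12.25 mL × 18.98734 mcg/mL = 232.5949 mcg
Total = 93.03797 + 102.5316 + 232.5949 = 428.1646 mcg

428 mcg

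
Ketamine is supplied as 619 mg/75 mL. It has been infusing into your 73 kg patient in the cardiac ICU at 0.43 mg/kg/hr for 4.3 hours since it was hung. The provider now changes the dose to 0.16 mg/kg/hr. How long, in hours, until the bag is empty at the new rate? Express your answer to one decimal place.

41.4 hours

Initial rate:
Dose = 0.43 mg/kg/hr × 73 kg = 31.39 mg/hr
Concentration = 619 mg ÷ 75 mL = 8.253333 mg/mL
Rate = 31.39 mg/hr ÷ 8.253333 mg/mL = 3.803312 mL/hr
Volume infused so far = 3.803312 mL/hr × 4.3 hr = 16.35424 mL
Volume remaining = 75 − 16.35424 = 58.64576 mL
New rate:
Dose = 0.16 mg/kg/hr × 73 kg = 11.68 mg/hr
Rate = 11.68 mg/hr ÷ 8.253333 mg/mL = 1.415186 mL/hr
Time remaining = 58.64576 mL ÷ 1.415186 mL/hr = 41.44033 hr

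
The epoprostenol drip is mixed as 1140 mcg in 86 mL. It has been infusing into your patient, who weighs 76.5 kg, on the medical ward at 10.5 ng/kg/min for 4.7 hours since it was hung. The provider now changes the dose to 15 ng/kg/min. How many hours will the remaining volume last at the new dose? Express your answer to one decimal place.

13.3 hours

Initial rate:
Dose = 10.5 ng/kg/min × 76.5 kg = 803.25 ng/min
803.25 ng/min × 60 min/hr = 48195 ng/hr
Concentration = 1140 mcg ÷ 86 mL = 13.25581 mcg/mL = 13255.81 ng/mL
Rate = 48195 ng/hr ÷ 13255.81 ng/mL = 3.635763 mL/hr
Volume infused so far = 3.635763 mL/hr × 4.7 hr = 17.08809 mL
Volume remaining = 86 − 17.08809 = 68.91191 mL
New rate:
Dose = 15 ng/kg/min × 76.5 kg = 1147.5 ng/min
1147.5 ng/min × 60 min/hr = 68850 ng/hr
Rate = 68850 ng/hr ÷ 13255.81 ng/mL = 5.193947 mL/hr
Time remaining = 68.91191 mL ÷ 5.193947 mL/hr = 13.26773 hr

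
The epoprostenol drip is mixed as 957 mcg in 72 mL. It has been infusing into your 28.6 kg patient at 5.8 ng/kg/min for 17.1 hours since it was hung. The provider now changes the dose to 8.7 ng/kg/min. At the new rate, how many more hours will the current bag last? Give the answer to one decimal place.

Initial rate:
Dose = 5.8 ng/kg/min × 28.6 kg = 165.88 ng/min
165.88 ng/min × 60 min/hr = 9952.8 ng/hr
Concentration = 957 mcg ÷ 72 mL = 13.29167 mcg/mL = 13291.67 ng/mL
Rate = 9952.8 ng/hr ÷ 13291.67 ng/mL = 0.7488 mL/hr
Volume infused so far = 0.7488 mL/hr × 17.1 hr = 12.80448 mL
Volume remaining = 72 − 12.80448 = 59.19552 mL
New rate:
Dose = 8.7 ng/kg/min × 28.6 kg = 248.82 ng/min
248.82 ng/min × 60 min/hr = 14929.2 ng/hr
Rate = 14929.2 ng/hr ÷ 13291.67 ng/mL = 1.1232 mL/hr
Time remaining = 59.19552 mL ÷ 1.1232 mL/hr = 52.70256 hr

52.7 hours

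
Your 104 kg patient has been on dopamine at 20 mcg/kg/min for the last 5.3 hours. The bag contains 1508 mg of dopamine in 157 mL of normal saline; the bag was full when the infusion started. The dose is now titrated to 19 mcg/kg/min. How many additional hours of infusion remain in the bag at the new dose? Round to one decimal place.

Initial rate:
Dose = 20 mcg/kg/min × 104 kg = 2080 mcg/min
2080 mcg/min × 60 min/hr = 124800 mcg/hr
Concentration = 1508 mg ÷ 157 mL = 9.605096 mg/mL = 9605.096 mcg/mL
Rate = 124800 mcg/hr ÷ 9605.096 mcg/mL = 12.9931 mL/hr
Volume infused so far = 12.9931 mL/hr × 5.3 hr = 68.86345 mL
Volume remaining = 157 − 68.86345 = 88.13655 mL
New rate:
Dose = 19 mcg/kg/min × 104 kg = 1976 mcg/min
1976 mcg/min × 60 min/hr = 118560 mcg/hr
Rate = 118560 mcg/hr ÷ 9605.096 mcg/mL = 12.34345 mL/hr
Time remaining = 88.13655 mL ÷ 12.34345 mL/hr = 7.140351 hr

7.1 hours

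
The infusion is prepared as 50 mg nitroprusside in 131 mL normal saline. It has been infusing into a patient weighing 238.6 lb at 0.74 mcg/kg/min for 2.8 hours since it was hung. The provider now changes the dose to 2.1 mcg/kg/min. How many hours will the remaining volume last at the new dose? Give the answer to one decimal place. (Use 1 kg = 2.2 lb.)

Initial rate:
Weight = 238.6 lb ÷ 2.2 lb/kg = 108.4545 kg
Dose = 0.74 mcg/kg/min × 108.4545 kg = 80.25636 mcg/min
80.25636 mcg/min × 60 min/hr = 4815.382 mcg/hr
Concentration = 50 mg ÷ 131 mL = 0.3816794 mg/mL = 381.6794 mcg/mL
Rate = 4815.382 mcg/hr ÷ 381.6794 mcg/mL = 12.6163 mL/hr
Volume infused so far = 12.6163 mL/hr × 2.8 hr = 35.32564 mL
Volume remaining = 131 − 35.32564 = 95.67436 mL
New rate:
Dose = 2.1 mcg/kg/min × 108.4545 kg = 227.7545 mcg/min
227.7545 mcg/min × 60 min/hr = 13665.27 mcg/hr
Rate = 13665.27 mcg/hr ÷ 381.6794 mcg/mL = 35.80301 mL/hr
Time remaining = 95.67436 mL ÷ 35.80301 mL/hr = 2.672243 hr

2.7 hours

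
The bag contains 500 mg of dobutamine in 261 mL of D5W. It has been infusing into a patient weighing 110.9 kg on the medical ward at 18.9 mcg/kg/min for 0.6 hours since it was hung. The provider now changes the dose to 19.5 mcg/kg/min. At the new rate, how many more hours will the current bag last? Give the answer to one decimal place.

3.3 hours

Initial rate:
Dose = 18.9 mcg/kg/min × 110.9 kg = 2096.01 mcg/min
2096.01 mcg/min × 60 min/hr = 125760.6 mcg/hr
Concentration = 500 mg ÷ 261 mL = 1.915709 mg/mL = 1915.709 mcg/mL
Rate = 125760.6 mcg/hr ÷ 1915.709 mcg/mL = 65.64703 mL/hr
Volume infused so far = 65.64703 mL/hr × 0.6 hr = 39.38822 mL
Volume remaining = 261 − 39.38822 = 221.6118 mL
New rate:
Dose = 19.5 mcg/kg/min × 110.9 kg = 2162.55 mcg/min
2162.55 mcg/min × 60 min/hr = 129753 mcg/hr
Rate = 129753 mcg/hr ÷ 1915.709 mcg/mL = 67.73107 mL/hr
Time remaining = 221.6118 mL ÷ 67.73107 mL/hr = 3.271937 hr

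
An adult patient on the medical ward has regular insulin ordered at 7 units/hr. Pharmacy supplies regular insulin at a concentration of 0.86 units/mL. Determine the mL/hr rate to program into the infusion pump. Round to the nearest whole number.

Rate = 7 units/hr ÷ 0.86 units/mL = 8.139535 mL/hr

8 mL/hr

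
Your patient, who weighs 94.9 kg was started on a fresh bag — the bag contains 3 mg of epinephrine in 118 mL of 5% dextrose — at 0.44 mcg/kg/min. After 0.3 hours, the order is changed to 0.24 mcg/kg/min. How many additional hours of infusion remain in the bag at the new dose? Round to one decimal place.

Initial rate:
Dose = 0.44 mcg/kg/min × 94.9 kg = 41.756 mcg/min
41.756 mcg/min × 60 min/hr = 2505.36 mcg/hr
Concentration = 3 mg ÷ 118 mL = 0.02542373 mg/mL = 25.42373 mcg/mL
Rate = 2505.36 mcg/hr ÷ 25.42373 mcg/mL = 98.54416 mL/hr
Volume infused so far = 98.54416 mL/hr × 0.3 hr = 29.56325 mL
Volume remaining = 118 − 29.56325 = 88.43675 mL
New rate:
Dose = 0.24 mcg/kg/min × 94.9 kg = 22.776 mcg/min
22.776 mcg/min × 60 min/hr = 1366.56 mcg/hr
Rate = 1366.56 mcg/hr ÷ 25.42373 mcg/mL = 53.75136 mL/hr
Time remaining = 88.43675 mL ÷ 53.75136 mL/hr = 1.645293 hr

1.6 hours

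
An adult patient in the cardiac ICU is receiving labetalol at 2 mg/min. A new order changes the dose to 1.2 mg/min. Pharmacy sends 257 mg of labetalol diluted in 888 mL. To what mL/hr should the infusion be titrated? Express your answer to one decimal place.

1.2 mg/min × 60 min/hr = 72 mg/hr
Concentration = 257 mg ÷ 888 mL = 0.2894144 mg/mL
Rate = 72 mg/hr ÷ 0.2894144 mg/mL = 248.7782 mL/hr

248.8 mL/hr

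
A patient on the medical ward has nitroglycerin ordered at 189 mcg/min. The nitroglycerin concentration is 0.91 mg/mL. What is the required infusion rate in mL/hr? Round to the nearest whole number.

12 mL/hr

189 mcg/min × 60 min/hr = 11340 mcg/hr
Concentration = 0.91 mg/mL = 910 mcg/mL
Rate = 11340 mcg/hr ÷ 910 mcg/mL = 12.46154 mL/hr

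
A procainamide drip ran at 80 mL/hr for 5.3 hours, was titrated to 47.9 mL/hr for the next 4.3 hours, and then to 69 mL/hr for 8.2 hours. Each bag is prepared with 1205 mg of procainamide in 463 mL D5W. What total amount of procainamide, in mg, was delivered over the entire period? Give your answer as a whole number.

Concentration = 1205 mg ÷ 463 mL = 2.602592 mg/mL
Stage 1: 80 mL/hr × 5.3 hr = 424 mL → 424 mL × 2.602592 mg/mL = 1103.499 mg
Stage 2: 47.9 mL/hr × 4.3 hr = 205.97 mL → 205.97 mL × 2.602592 mg/mL = 536.0558 mg
Stage 3: 69 mL/hr × 8.2 hr = 565.8 mL → 565.8 mL × 2.602592 mg/mL = 1472.546 mg
Total = 1103.499 + 536.0558 + 1472.546 = 3112.101 mg

3112 mg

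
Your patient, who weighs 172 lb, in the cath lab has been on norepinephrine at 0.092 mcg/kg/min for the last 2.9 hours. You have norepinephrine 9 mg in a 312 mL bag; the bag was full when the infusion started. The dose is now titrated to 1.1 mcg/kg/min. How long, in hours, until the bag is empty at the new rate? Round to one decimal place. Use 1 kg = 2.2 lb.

1.5 hours

Initial rate:
Weight = 172 lb ÷ 2.2 lb/kg = 78.18182 kg
Dose = 0.092 mcg/kg/min × 78.18182 kg = 7.192727 mcg/min
7.192727 mcg/min × 60 min/hr = 431.5636 mcg/hr
Concentration = 9 mg ÷ 312 mL = 0.02884615 mg/mL = 28.84615 mcg/mL
Rate = 431.5636 mcg/hr ÷ 28.84615 mcg/mL = 14.96087 mL/hr
Volume infused so far = 14.96087 mL/hr × 2.9 hr = 43.38653 mL
Volume remaining = 312 − 43.38653 = 268.6135 mL
New rate:
Dose = 1.1 mcg/kg/min × 78.18182 kg = 86 mcg/min
86 mcg/min × 60 min/hr = 5160 mcg/hr
Rate = 5160 mcg/hr ÷ 28.84615 mcg/mL = 178.88 mL/hr
Time remaining = 268.6135 mL ÷ 178.88 mL/hr = 1.501641 hr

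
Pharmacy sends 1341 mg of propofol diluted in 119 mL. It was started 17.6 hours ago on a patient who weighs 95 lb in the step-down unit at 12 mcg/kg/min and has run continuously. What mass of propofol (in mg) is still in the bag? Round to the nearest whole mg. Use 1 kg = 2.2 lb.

Weight = 95 lb ÷ 2.2 lb/kg = 43.18182 kg
Dose = 12 mcg/kg/min × 43.18182 kg = 518.1818 mcg/min
518.1818 mcg/min × 60 min/hr = 31090.91 mcg/hr
Concentration = 1341 mg ÷ 119 mL = 11.26891 mg/mL = 11268.91 mcg/mL
Rate = 31090.91 mcg/hr ÷ 11268.91 mcg/mL = 2.758999 mL/hr
Volume infused = 2.758999 mL/hr × 17.6 hr = 48.55839 mL
Volume remaining = 119 − 48.55839 = 70.44161 mL
Drug remaining = 70.44161 mL × 11268.91 mcg/mL = 793800 mcg = 793.8 mg

794 mg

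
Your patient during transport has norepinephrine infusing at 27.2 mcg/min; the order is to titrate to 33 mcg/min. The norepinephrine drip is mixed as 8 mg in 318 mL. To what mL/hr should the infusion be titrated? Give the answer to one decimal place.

78.7 mL/hr

33 mcg/min × 60 min/hr = 1980 mcg/hr
Concentration = 8 mg ÷ 318 mL = 0.02515723 mg/mL = 25.15723 mcg/mL
Rate = 1980 mcg/hr ÷ 25.15723 mcg/mL = 78.705 mL/hr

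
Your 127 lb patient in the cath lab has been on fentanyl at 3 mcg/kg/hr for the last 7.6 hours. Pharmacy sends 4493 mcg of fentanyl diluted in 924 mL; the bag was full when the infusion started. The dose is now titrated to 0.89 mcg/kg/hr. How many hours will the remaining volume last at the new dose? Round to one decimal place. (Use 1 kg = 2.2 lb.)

61.8 hours

Initial rate:
Weight = 127 lb ÷ 2.2 lb/kg = 57.72727 kg
Dose = 3 mcg/kg/hr × 57.72727 kg = 173.1818 mcg/hr
Concentration = 4493 mcg ÷ 924 mL = 4.862554 mcg/mL
Rate = 173.1818 mcg/hr ÷ 4.862554 mcg/mL = 35.6154 mL/hr
Volume infused so far = 35.6154 mL/hr × 7.6 hr = 270.6771 mL
Volume remaining = 924 − 270.6771 = 653.3229 mL
New rate:
Dose = 0.89 mcg/kg/hr × 57.72727 kg = 51.37727 mcg/hr
Rate = 51.37727 mcg/hr ÷ 4.862554 mcg/mL = 10.5659 mL/hr
Time remaining = 653.3229 mL ÷ 10.5659 mL/hr = 61.83314 hr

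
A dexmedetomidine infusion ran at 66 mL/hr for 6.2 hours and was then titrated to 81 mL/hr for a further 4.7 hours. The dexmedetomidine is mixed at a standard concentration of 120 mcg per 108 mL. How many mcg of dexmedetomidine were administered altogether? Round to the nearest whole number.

Concentration = 120 mcg ÷ 108 mL = 1.111111 mcg/mL
Stage 1: 66 mL/hr × 6.2 hr = 409.2 mL → 409.2 mL × 1.111111 mcg/mL = 454.6667 mcg
Stage 2: 81 mL/hr × 4.7 hr = 380.7 mL → 380.7 mL × 1.111111 mcg/mL = 423 mcg
Total = 454.6667 + 423 = 877.6667 mcg

878 mcg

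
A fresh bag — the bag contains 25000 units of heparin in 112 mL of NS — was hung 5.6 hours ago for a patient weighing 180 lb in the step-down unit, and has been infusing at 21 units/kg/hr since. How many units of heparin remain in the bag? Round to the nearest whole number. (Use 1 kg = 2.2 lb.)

Weight = 180 lb ÷ 2.2 lb/kg = 81.81818 kg
Dose = 21 units/kg/hr × 81.81818 kg = 1718.182 units/hr
Concentration = 25000 units ÷ 112 mL = 223.2143 units/mL
Rate = 1718.182 units/hr ÷ 223.2143 units/mL = 7.697455 mL/hr
Volume infused = 7.697455 mL/hr × 5.6 hr = 43.10575 mL
Volume remaining = 112 − 43.10575 = 68.89425 mL
Drug remaining = 68.89425 mL × 223.2143 units/mL = 15378.18 units

15378 units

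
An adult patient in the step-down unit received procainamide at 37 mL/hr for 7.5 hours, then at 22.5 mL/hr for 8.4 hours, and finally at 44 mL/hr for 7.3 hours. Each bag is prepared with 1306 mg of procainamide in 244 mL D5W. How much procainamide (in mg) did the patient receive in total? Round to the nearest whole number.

Concentration = 1306 mg ÷ 244 mL = 5.352459 mg/mL
Stage 1: 37 mL/hr × 7.5 hr = 277.5 mL → 277.5 mL × 5.352459 mg/mL = 1485.307 mg
Stage 2: 22.5 mL/hr × 8.4 hr = 189 mL → 189 mL × 5.352459 mg/mL = 1011.615 mg
Stage 3: 44 mL/hr × 7.3 hr = 321.2 mL → 321.2 mL × 5.352459 mg/mL = 1719.21 mg
Total = 1485.307 + 1011.615 + 1719.21 = 4216.132 mg

4216 mg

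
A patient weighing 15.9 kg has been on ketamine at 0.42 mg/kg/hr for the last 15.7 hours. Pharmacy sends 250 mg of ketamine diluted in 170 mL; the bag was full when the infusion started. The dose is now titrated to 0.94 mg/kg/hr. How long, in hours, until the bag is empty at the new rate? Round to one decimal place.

9.7 hours

Initial rate:
Dose = 0.42 mg/kg/hr × 15.9 kg = 6.678 mg/hr
Concentration = 250 mg ÷ 170 mL = 1.470588 mg/mL
Rate = 6.678 mg/hr ÷ 1.470588 mg/mL = 4.54104 mL/hr
Volume infused so far = 4.54104 mL/hr × 15.7 hr = 71.29433 mL
Volume remaining = 170 − 71.29433 = 98.70567 mL
New rate:
Dose = 0.94 mg/kg/hr × 15.9 kg = 14.946 mg/hr
Rate = 14.946 mg/hr ÷ 1.470588 mg/mL = 10.16328 mL/hr
Time remaining = 98.70567 mL ÷ 10.16328 mL/hr = 9.71199 hr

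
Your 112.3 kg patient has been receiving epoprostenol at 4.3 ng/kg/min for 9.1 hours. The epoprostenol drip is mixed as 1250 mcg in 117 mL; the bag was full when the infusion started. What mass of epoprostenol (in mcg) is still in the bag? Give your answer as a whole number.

986 mcg

Dose = 4.3 ng/kg/min × 112.3 kg = 482.89 ng/min
482.89 ng/min × 60 min/hr = 28973.4 ng/hr
Concentration = 1250 mcg ÷ 117 mL = 10.68376 mcg/mL = 10683.76 ng/mL
Rate = 28973.4 ng/hr ÷ 10683.76 ng/mL = 2.71191 mL/hr
Volume infused = 2.71191 mL/hr × 9.1 hr = 24.67838 mL
Volume remaining = 117 − 24.67838 = 92.32162 mL
Drug remaining = 92.32162 mL × 10683.76 ng/mL = 986342.1 ng = 986.3421 mcg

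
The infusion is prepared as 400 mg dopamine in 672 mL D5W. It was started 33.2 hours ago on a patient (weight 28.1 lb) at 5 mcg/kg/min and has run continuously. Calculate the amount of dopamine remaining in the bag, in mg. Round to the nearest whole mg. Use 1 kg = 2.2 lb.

273 mg

Weight = 28.1 lb ÷ 2.2 lb/kg = 12.77273 kg
Dose = 5 mcg/kg/min × 12.77273 kg = 63.86364 mcg/min
63.86364 mcg/min × 60 min/hr = 3831.818 mcg/hr
Concentration = 400 mg ÷ 672 mL = 0.5952381 mg/mL = 595.2381 mcg/mL
Rate = 3831.818 mcg/hr ÷ 595.2381 mcg/mL = 6.437455 mL/hr
Volume infused = 6.437455 mL/hr × 33.2 hr = 213.7235 mL
Volume remaining = 672 − 213.7235 = 458.2765 mL
Drug remaining = 458.2765 mL × 595.2381 mcg/mL = 272783.6 mcg = 272.7836 mg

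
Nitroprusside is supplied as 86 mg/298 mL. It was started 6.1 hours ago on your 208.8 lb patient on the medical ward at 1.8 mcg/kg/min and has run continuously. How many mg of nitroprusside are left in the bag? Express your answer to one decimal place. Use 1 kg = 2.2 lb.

23.5 mg

Weight = 208.8 lb ÷ 2.2 lb/kg = 94.90909 kg
Dose = 1.8 mcg/kg/min × 94.90909 kg = 170.8364 mcg/min
170.8364 mcg/min × 60 min/hr = 10250.18 mcg/hr
Concentration = 86 mg ÷ 298 mL = 0.2885906 mg/mL = 288.5906 mcg/mL
Rate = 10250.18 mcg/hr ÷ 288.5906 mcg/mL = 35.51807 mL/hr
Volume infused = 35.51807 mL/hr × 6.1 hr = 216.6602 mL
Volume remaining = 298 − 216.6602 = 81.33976 mL
Drug remaining = 81.33976 mL × 288.5906 mcg/mL = 23473.89 mcg = 23.47389 mg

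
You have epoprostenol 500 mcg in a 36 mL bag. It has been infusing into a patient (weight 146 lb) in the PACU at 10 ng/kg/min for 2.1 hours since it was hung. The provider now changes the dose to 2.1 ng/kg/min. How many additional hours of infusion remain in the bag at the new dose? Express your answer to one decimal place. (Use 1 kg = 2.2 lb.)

Initial rate:
Weight = 146 lb ÷ 2.2 lb/kg = 66.36364 kg
Dose = 10 ng/kg/min × 66.36364 kg = 663.6364 ng/min
663.6364 ng/min × 60 min/hr = 39818.18 ng/hr
Concentration = 500 mcg ÷ 36 mL = 13.88889 mcg/mL = 13888.89 ng/mL
Rate = 39818.18 ng/hr ÷ 13888.89 ng/mL = 2.866909 mL/hr
Volume infused so far = 2.866909 mL/hr × 2.1 hr = 6.020509 mL
Volume remaining = 36 − 6.020509 = 29.97949 mL
New rate:
Dose = 2.1 ng/kg/min × 66.36364 kg = 139.3636 ng/min
139.3636 ng/min × 60 min/hr = 8361.818 ng/hr
Rate = 8361.818 ng/hr ÷ 13888.89 ng/mL = 0.6020509 mL/hr
Time remaining = 29.97949 mL ÷ 0.6020509 mL/hr = 49.79561 hr

49.8 hours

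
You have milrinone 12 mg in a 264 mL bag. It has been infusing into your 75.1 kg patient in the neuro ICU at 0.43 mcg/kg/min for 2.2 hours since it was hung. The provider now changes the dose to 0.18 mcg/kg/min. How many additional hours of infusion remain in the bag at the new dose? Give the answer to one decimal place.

9.5 hours

Initial rate:
Dose = 0.43 mcg/kg/min × 75.1 kg = 32.293 mcg/min
32.293 mcg/min × 60 min/hr = 1937.58 mcg/hr
Concentration = 12 mg ÷ 264 mL = 0.04545455 mg/mL = 45.45455 mcg/mL
Rate = 1937.58 mcg/hr ÷ 45.45455 mcg/mL = 42.62676 mL/hr
Volume infused so far = 42.62676 mL/hr × 2.2 hr = 93.77887 mL
Volume remaining = 264 − 93.77887 = 170.2211 mL
New rate:
Dose = 0.18 mcg/kg/min × 75.1 kg = 13.518 mcg/min
13.518 mcg/min × 60 min/hr = 811.08 mcg/hr
Rate = 811.08 mcg/hr ÷ 45.45455 mcg/mL = 17.84376 mL/hr
Time remaining = 170.2211 mL ÷ 17.84376 mL/hr = 9.539532 hr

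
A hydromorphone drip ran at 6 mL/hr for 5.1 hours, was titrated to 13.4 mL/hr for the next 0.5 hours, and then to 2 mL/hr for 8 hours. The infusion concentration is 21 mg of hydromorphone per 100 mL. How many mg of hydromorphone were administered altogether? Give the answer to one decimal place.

11.2 mg

Concentration = 21 mg ÷ 100 mL = 0.21 mg/mL
Stage 1: 6 mL/hr × 5.1 hr = 30.6 mL → 30.6 mL × 0.21 mg/mL = 6.426 mg
Stage 2: 13.4 mL/hr × 0.5 hr = 6.7 mL → 6.7 mL × 0.21 mg/mL = 1.407 mg
Stage 3: 2 mL/hr × 8 hr = 16 mL → 16 mL × 0.21 mg/mL = 3.36 mg
Total = 6.426 + 1.407 + 3.36 = 11.193 mg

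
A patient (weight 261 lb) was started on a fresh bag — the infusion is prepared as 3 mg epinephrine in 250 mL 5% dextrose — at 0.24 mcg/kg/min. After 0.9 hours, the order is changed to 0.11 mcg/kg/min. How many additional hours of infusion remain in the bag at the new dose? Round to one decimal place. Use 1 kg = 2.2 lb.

1.9 hours

Initial rate:
Weight = 261 lb ÷ 2.2 lb/kg = 118.6364 kg
Dose = 0.24 mcg/kg/min × 118.6364 kg = 28.47273 mcg/min
28.47273 mcg/min × 60 min/hr = 1708.364 mcg/hr
Concentration = 3 mg ÷ 250 mL = 0.012 mg/mL = 12 mcg/mL
Rate = 1708.364 mcg/hr ÷ 12 mcg/mL = 142.3636 mL/hr
Volume infused so far = 142.3636 mL/hr × 0.9 hr = 128.1273 mL
Volume remaining = 250 − 128.1273 = 121.8727 mL
New rate:
Dose = 0.11 mcg/kg/min × 118.6364 kg = 13.05 mcg/min
13.05 mcg/min × 60 min/hr = 783 mcg/hr
Rate = 783 mcg/hr ÷ 12 mcg/mL = 65.25 mL/hr
Time remaining = 121.8727 mL ÷ 65.25 mL/hr = 1.867781 hr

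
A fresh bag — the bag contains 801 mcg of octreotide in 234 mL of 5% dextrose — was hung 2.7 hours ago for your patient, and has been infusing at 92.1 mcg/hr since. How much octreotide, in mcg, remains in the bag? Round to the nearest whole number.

Concentration = 801 mcg ÷ 234 mL = 3.423077 mcg/mL
Rate = 92.1 mcg/hr ÷ 3.423077 mcg/mL = 26.90562 mL/hr
Volume infused = 26.90562 mL/hr × 2.7 hr = 72.64517 mL
Volume remaining = 234 − 72.64517 = 161.3548 mL
Drug remaining = 161.3548 mL × 3.423077 mcg/mL = 552.33 mcg

552 mcg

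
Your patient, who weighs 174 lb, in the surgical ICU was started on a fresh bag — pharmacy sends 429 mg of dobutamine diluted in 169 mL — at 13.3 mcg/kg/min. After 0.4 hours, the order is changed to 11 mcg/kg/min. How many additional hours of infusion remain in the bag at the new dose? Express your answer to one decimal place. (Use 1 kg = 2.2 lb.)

7.7 hours

Initial rate:
Weight = 174 lb ÷ 2.2 lb/kg = 79.09091 kg
Dose = 13.3 mcg/kg/min × 79.09091 kg = 1051.909 mcg/min
1051.909 mcg/min × 60 min/hr = 63114.55 mcg/hr
Concentration = 429 mg ÷ 169 mL = 2.538462 mg/mL = 2538.462 mcg/mL
Rate = 63114.55 mcg/hr ÷ 2538.462 mcg/mL = 24.86331 mL/hr
Volume infused so far = 24.86331 mL/hr × 0.4 hr = 9.945322 mL
Volume remaining = 169 − 9.945322 = 159.0547 mL
New rate:
Dose = 11 mcg/kg/min × 79.09091 kg = 870 mcg/min
870 mcg/min × 60 min/hr = 52200 mcg/hr
Rate = 52200 mcg/hr ÷ 2538.462 mcg/mL = 20.56364 mL/hr
Time remaining = 159.0547 mL ÷ 20.56364 mL/hr = 7.734754 hr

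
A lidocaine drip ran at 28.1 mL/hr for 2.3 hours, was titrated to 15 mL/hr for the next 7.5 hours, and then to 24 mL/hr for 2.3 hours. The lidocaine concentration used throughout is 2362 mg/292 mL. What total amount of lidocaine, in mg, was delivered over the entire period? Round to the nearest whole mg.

Concentration = 2362 mg ÷ 292 mL = 8.089041 mg/mL
Stage 1: 28.1 mL/hr × 2.3 hr = 64.63 mL → 64.63 mL × 8.089041 mg/mL = 522.7947 mg
Stage 2: 15 mL/hr × 7.5 hr = 112.5 mL → 112.5 mL × 8.089041 mg/mL = 910.0171 mg
Stage 3: 24 mL/hr × 2.3 hr = 55.2 mL → 55.2 mL × 8.089041 mg/mL = 446.5151 mg
Total = 522.7947 + 910.0171 + 446.5151 = 1879.327 mg

1879 mg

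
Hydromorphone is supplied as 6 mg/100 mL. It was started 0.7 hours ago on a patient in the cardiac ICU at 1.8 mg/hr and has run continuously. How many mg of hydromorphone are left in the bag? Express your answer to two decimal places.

Concentration = 6 mg ÷ 100 mL = 0.06 mg/mL
Rate = 1.8 mg/hr ÷ 0.06 mg/mL = 30 mL/hr
Volume infused = 30 mL/hr × 0.7 hr = 21 mL
Volume remaining = 100 − 21 = 79 mL
Drug remaining = 79 mL × 0.06 mg/mL = 4.74 mg

4.74 mg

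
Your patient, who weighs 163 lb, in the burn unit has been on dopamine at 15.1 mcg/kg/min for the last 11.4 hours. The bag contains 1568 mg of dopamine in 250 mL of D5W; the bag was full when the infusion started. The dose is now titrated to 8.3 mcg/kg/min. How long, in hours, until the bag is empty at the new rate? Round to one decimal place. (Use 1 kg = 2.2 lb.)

Initial rate:
Weight = 163 lb ÷ 2.2 lb/kg = 74.09091 kg
Dose = 15.1 mcg/kg/min × 74.09091 kg = 1118.773 mcg/min
1118.773 mcg/min × 60 min/hr = 67126.36 mcg/hr
Concentration = 1568 mg ÷ 250 mL = 6.272 mg/mL = 6272 mcg/mL
Rate = 67126.36 mcg/hr ÷ 6272 mcg/mL = 10.70255 mL/hr
Volume infused so far = 10.70255 mL/hr × 11.4 hr = 122.009 mL
Volume remaining = 250 − 122.009 = 127.991 mL
New rate:
Dose = 8.3 mcg/kg/min × 74.09091 kg = 614.9545 mcg/min
614.9545 mcg/min × 60 min/hr = 36897.27 mcg/hr
Rate = 36897.27 mcg/hr ÷ 6272 mcg/mL = 5.882856 mL/hr
Time remaining = 127.991 mL ÷ 5.882856 mL/hr = 21.75661 hr

21.8 hours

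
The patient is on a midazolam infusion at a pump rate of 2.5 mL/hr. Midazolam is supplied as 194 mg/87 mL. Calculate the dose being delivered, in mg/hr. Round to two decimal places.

5.57 mg/hr

Concentration = 194 mg ÷ 87 mL = 2.229885 mg/mL
Drug rate = 2.5 mL/hr × 2.229885 mg/mL = 5.574713 mg/hr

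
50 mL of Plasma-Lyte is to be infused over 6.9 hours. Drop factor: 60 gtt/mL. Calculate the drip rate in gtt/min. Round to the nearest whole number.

7 gtt/min

50 mL ÷ (6.9 hr × 60 = 414 min) = 0.1207729 mL/min
0.1207729 mL/min × 60 gtt/mL = 7.246377 gtt/min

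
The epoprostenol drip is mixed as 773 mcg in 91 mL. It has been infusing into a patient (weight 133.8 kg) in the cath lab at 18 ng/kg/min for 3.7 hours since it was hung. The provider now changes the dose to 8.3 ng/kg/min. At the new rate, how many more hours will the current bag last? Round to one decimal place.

Initial rate:
Dose = 18 ng/kg/min × 133.8 kg = 2408.4 ng/min
2408.4 ng/min × 60 min/hr = 144504 ng/hr
Concentration = 773 mcg ÷ 91 mL = 8.494505 mcg/mL = 8494.505 ng/mL
Rate = 144504 ng/hr ÷ 8494.505 ng/mL = 17.01147 mL/hr
Volume infused so far = 17.01147 mL/hr × 3.7 hr = 62.94243 mL
Volume remaining = 91 − 62.94243 = 28.05757 mL
New rate:
Dose = 8.3 ng/kg/min × 133.8 kg = 1110.54 ng/min
1110.54 ng/min × 60 min/hr = 66632.4 ng/hr
Rate = 66632.4 ng/hr ÷ 8494.505 ng/mL = 7.844176 mL/hr
Time remaining = 28.05757 mL ÷ 7.844176 mL/hr = 3.576867 hr

3.6 hours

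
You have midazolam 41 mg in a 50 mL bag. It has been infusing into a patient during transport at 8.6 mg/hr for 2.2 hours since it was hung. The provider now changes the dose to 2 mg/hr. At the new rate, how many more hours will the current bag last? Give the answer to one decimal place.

Initial rate:
Concentration = 41 mg ÷ 50 mL = 0.82 mg/mL
Rate = 8.6 mg/hr ÷ 0.82 mg/mL = 10.4878 mL/hr
Volume infused so far = 10.4878 mL/hr × 2.2 hr = 23.07317 mL
Volume remaining = 50 − 23.07317 = 26.92683 mL
New rate:
Rate = 2 mg/hr ÷ 0.82 mg/mL = 2.439024 mL/hr
Time remaining = 26.92683 mL ÷ 2.439024 mL/hr = 11.04 hr

11.0 hours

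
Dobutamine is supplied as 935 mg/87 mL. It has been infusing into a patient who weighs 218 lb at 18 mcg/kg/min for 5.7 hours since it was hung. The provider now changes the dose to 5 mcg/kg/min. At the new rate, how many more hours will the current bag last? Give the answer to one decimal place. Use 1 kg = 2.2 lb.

10.9 hours

Initial rate:
Weight = 218 lb ÷ 2.2 lb/kg = 99.09091 kg
Dose = 18 mcg/kg/min × 99.09091 kg = 1783.636 mcg/min
1783.636 mcg/min × 60 min/hr = 107018.2 mcg/hr
Concentration = 935 mg ÷ 87 mL = 10.74713 mg/mL = 10747.13 mcg/mL
Rate = 107018.2 mcg/hr ÷ 10747.13 mcg/mL = 9.957842 mL/hr
Volume infused so far = 9.957842 mL/hr × 5.7 hr = 56.7597 mL
Volume remaining = 87 − 56.7597 = 30.2403 mL
New rate:
Dose = 5 mcg/kg/min × 99.09091 kg = 495.4545 mcg/min
495.4545 mcg/min × 60 min/hr = 29727.27 mcg/hr
Rate = 29727.27 mcg/hr ÷ 10747.13 mcg/mL = 2.766067 mL/hr
Time remaining = 30.2403 mL ÷ 2.766067 mL/hr = 10.9326 hr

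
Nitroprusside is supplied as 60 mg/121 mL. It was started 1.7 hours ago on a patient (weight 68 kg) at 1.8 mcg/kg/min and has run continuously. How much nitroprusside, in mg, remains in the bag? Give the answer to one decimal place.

Dose = 1.8 mcg/kg/min × 68 kg = 122.4 mcg/min
122.4 mcg/min × 60 min/hr = 7344 mcg/hr
Concentration = 60 mg ÷ 121 mL = 0.4958678 mg/mL = 495.8678 mcg/mL
Rate = 7344 mcg/hr ÷ 495.8678 mcg/mL = 14.8104 mL/hr
Volume infused = 14.8104 mL/hr × 1.7 hr = 25.17768 mL
Volume remaining = 121 − 25.17768 = 95.82232 mL
Drug remaining = 95.82232 mL × 495.8678 mcg/mL = 47515.2 mcg = 47.5152 mg

47.5 mg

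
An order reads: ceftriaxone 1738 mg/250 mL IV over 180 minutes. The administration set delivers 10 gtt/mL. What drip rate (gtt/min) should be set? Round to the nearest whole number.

14 gtt/min

250 mL ÷ (180 min) = 1.388889 mL/min
1.388889 mL/min × 10 gtt/mL = 13.88889 gtt/min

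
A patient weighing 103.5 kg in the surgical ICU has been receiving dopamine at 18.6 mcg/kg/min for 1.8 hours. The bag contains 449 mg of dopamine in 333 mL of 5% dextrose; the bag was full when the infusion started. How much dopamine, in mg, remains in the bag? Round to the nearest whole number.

241 mg

Dose = 18.6 mcg/kg/min × 103.5 kg = 1925.1 mcg/min
1925.1 mcg/min × 60 min/hr = 115506 mcg/hr
Concentration = 449 mg ÷ 333 mL = 1.348348 mg/mL = 1348.348 mcg/mL
Rate = 115506 mcg/hr ÷ 1348.348 mcg/mL = 85.66481 mL/hr
Volume infused = 85.66481 mL/hr × 1.8 hr = 154.1967 mL
Volume remaining = 333 − 154.1967 = 178.8033 mL
Drug remaining = 178.8033 mL × 1348.348 mcg/mL = 241089.2 mcg = 241.0892 mg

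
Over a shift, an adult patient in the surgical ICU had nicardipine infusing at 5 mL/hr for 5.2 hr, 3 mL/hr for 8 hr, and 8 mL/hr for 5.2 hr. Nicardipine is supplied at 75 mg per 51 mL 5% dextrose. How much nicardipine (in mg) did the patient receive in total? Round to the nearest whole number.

135 mg

Concentration = 75 mg ÷ 51 mL = 1.470588 mg/mL
Stage 1: 5 mL/hr × 5.2 hr = 26 mL → 26 mL × 1.470588 mg/mL = 38.23529 mg
Stage 2: 3 mL/hr × 8 hr = 24 mL → 24 mL × 1.470588 mg/mL = 35.29412 mg
Stage 3: 8 mL/hr × 5.2 hr = 41.6 mL → 41.6 mL × 1.470588 mg/mL = 61.17647 mg
Total = 38.23529 + 35.29412 + 61.17647 = 134.7059 mg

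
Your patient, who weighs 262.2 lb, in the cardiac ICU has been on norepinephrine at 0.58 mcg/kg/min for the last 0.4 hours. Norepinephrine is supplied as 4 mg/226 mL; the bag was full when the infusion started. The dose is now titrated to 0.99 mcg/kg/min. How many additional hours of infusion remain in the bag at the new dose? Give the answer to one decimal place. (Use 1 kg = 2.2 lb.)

0.3 hours

Initial rate:
Weight = 262.2 lb ÷ 2.2 lb/kg = 119.1818 kg
Dose = 0.58 mcg/kg/min × 119.1818 kg = 69.12545 mcg/min
69.12545 mcg/min × 60 min/hr = 4147.527 mcg/hr
Concentration = 4 mg ÷ 226 mL = 0.01769912 mg/mL = 17.69912 mcg/mL
Rate = 4147.527 mcg/hr ÷ 17.69912 mcg/mL = 234.3353 mL/hr
Volume infused so far = 234.3353 mL/hr × 0.4 hr = 93.73412 mL
Volume remaining = 226 − 93.73412 = 132.2659 mL
New rate:
Dose = 0.99 mcg/kg/min × 119.1818 kg = 117.99 mcg/min
117.99 mcg/min × 60 min/hr = 7079.4 mcg/hr
Rate = 7079.4 mcg/hr ÷ 17.69912 mcg/mL = 399.9861 mL/hr
Time remaining = 132.2659 mL ÷ 399.9861 mL/hr = 0.3306762 hr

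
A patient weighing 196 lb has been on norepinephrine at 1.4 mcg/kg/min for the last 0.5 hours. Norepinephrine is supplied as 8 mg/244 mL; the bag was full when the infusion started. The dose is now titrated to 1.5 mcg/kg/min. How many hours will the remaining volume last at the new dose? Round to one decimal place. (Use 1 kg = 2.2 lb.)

Initial rate:
Weight = 196 lb ÷ 2.2 lb/kg = 89.09091 kg
Dose = 1.4 mcg/kg/min × 89.09091 kg = 124.7273 mcg/min
124.7273 mcg/min × 60 min/hr = 7483.636 mcg/hr
Concentration = 8 mg ÷ 244 mL = 0.03278689 mg/mL = 32.78689 mcg/mL
Rate = 7483.636 mcg/hr ÷ 32.78689 mcg/mL = 228.2509 mL/hr
Volume infused so far = 228.2509 mL/hr × 0.5 hr = 114.1255 mL
Volume remaining = 244 − 114.1255 = 129.8745 mL
New rate:
Dose = 1.5 mcg/kg/min × 89.09091 kg = 133.6364 mcg/min
133.6364 mcg/min × 60 min/hr = 8018.182 mcg/hr
Rate = 8018.182 mcg/hr ÷ 32.78689 mcg/mL = 244.5545 mL/hr
Time remaining = 129.8745 mL ÷ 244.5545 mL/hr = 0.5310658 hr

0.5 hours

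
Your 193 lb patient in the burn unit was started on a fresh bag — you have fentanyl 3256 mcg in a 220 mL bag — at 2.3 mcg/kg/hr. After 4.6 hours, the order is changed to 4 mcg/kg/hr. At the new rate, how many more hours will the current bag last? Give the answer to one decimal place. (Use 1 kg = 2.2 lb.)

Initial rate:
Weight = 193 lb ÷ 2.2 lb/kg = 87.72727 kg
Dose = 2.3 mcg/kg/hr × 87.72727 kg = 201.7727 mcg/hr
Concentration = 3256 mcg ÷ 220 mL = 14.8 mcg/mL
Rate = 201.7727 mcg/hr ÷ 14.8 mcg/mL = 13.63329 mL/hr
Volume infused so far = 13.63329 mL/hr × 4.6 hr = 62.71314 mL
Volume remaining = 220 − 62.71314 = 157.2869 mL
New rate:
Dose = 4 mcg/kg/hr × 87.72727 kg = 350.9091 mcg/hr
Rate = 350.9091 mcg/hr ÷ 14.8 mcg/mL = 23.71007 mL/hr
Time remaining = 157.2869 mL ÷ 23.71007 mL/hr = 6.633756 hr

6.6 hours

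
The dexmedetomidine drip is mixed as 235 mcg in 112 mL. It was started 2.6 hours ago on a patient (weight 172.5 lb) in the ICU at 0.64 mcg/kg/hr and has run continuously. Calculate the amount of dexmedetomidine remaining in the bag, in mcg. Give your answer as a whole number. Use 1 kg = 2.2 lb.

Weight = 172.5 lb ÷ 2.2 lb/kg = 78.40909 kg
Dose = 0.64 mcg/kg/hr × 78.40909 kg = 50.18182 mcg/hr
Concentration = 235 mcg ÷ 112 mL = 2.098214 mcg/mL
Rate = 50.18182 mcg/hr ÷ 2.098214 mcg/mL = 23.91644 mL/hr
Volume infused = 23.91644 mL/hr × 2.6 hr = 62.18275 mL
Volume remaining = 112 − 62.18275 = 49.81725 mL
Drug remaining = 49.81725 mL × 2.098214 mcg/mL = 104.5273 mcg

105 mcg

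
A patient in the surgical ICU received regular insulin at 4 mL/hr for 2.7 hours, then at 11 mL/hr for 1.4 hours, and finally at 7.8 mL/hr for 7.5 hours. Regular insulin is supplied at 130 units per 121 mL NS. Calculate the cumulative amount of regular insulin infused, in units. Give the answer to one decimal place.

91.0 units

Concentration = 130 units ÷ 121 mL = 1.07438 units/mL
Stage 1: 4 mL/hr × 2.7 hr = 10.8 mL → 10.8 mL × 1.07438 units/mL = 11.60331 units
Stage 2: 11 mL/hr × 1.4 hr = 15.4 mL → 15.4 mL × 1.07438 units/mL = 16.54545 units
Stage 3: 7.8 mL/hr × 7.5 hr = 58.5 mL → 58.5 mL × 1.07438 units/mL = 62.85124 units
Total = 11.60331 + 16.54545 + 62.85124 = 91 units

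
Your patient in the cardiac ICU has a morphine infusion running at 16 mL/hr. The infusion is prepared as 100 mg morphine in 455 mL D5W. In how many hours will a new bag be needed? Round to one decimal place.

Duration = 455 mL ÷ 16 mL/hr = 28.4375 hr

28.4 hours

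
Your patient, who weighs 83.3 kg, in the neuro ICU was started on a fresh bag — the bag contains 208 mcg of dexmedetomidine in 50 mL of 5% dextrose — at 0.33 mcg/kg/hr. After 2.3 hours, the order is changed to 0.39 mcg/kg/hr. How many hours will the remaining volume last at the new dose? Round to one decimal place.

4.5 hours

Initial rate:
Dose = 0.33 mcg/kg/hr × 83.3 kg = 27.489 mcg/hr
Concentration = 208 mcg ÷ 50 mL = 4.16 mcg/mL
Rate = 27.489 mcg/hr ÷ 4.16 mcg/mL = 6.607933 mL/hr
Volume infused so far = 6.607933 mL/hr × 2.3 hr = 15.19825 mL
Volume remaining = 50 − 15.19825 = 34.80175 mL
New rate:
Dose = 0.39 mcg/kg/hr × 83.3 kg = 32.487 mcg/hr
Rate = 32.487 mcg/hr ÷ 4.16 mcg/mL = 7.809375 mL/hr
Time remaining = 34.80175 mL ÷ 7.809375 mL/hr = 4.456407 hr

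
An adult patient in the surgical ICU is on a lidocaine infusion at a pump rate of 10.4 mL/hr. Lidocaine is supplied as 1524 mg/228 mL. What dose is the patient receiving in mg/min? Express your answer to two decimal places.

Concentration = 1524 mg ÷ 228 mL = 6.684211 mg/mL
Drug rate = 10.4 mL/hr × 6.684211 mg/mL = 69.51579 mg/hr
69.51579 mg/hr ÷ 60 min/hr = 1.158596 mg/min

1.16 mg/min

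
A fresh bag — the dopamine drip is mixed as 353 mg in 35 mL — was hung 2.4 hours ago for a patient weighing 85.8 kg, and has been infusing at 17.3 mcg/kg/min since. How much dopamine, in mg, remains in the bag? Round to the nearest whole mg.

139 mg

Dose = 17.3 mcg/kg/min × 85.8 kg = 1484.34 mcg/min
1484.34 mcg/min × 60 min/hr = 89060.4 mcg/hr
Concentration = 353 mg ÷ 35 mL = 10.08571 mg/mL = 10085.71 mcg/mL
Rate = 89060.4 mcg/hr ÷ 10085.71 mcg/mL = 8.830351 mL/hr
Volume infused = 8.830351 mL/hr × 2.4 hr = 21.19284 mL
Volume remaining = 35 − 21.19284 = 13.80716 mL
Drug remaining = 13.80716 mL × 10085.71 mcg/mL = 139255 mcg = 139.255 mg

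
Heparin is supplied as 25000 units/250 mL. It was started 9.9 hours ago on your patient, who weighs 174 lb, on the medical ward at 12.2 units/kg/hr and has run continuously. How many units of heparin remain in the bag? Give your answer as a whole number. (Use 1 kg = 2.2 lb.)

15447 units

Weight = 174 lb ÷ 2.2 lb/kg = 79.09091 kg
Dose = 12.2 units/kg/hr × 79.09091 kg = 964.9091 units/hr
Concentration = 25000 units ÷ 250 mL = 100 units/mL
Rate = 964.9091 units/hr ÷ 100 units/mL = 9.649091 mL/hr
Volume infused = 9.649091 mL/hr × 9.9 hr = 95.526 mL
Volume remaining = 250 − 95.526 = 154.474 mL
Drug remaining = 154.474 mL × 100 units/mL = 15447.4 units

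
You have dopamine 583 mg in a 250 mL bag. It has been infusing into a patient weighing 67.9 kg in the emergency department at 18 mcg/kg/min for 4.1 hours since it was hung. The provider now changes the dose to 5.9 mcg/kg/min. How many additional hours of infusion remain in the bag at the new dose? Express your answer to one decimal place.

11.7 hours

Initial rate:
Dose = 18 mcg/kg/min × 67.9 kg = 1222.2 mcg/min
1222.2 mcg/min × 60 min/hr = 73332 mcg/hr
Concentration = 583 mg ÷ 250 mL = 2.332 mg/mL = 2332 mcg/mL
Rate = 73332 mcg/hr ÷ 2332 mcg/mL = 31.44597 mL/hr
Volume infused so far = 31.44597 mL/hr × 4.1 hr = 128.9285 mL
Volume remaining = 250 − 128.9285 = 121.0715 mL
New rate:
Dose = 5.9 mcg/kg/min × 67.9 kg = 400.61 mcg/min
400.61 mcg/min × 60 min/hr = 24036.6 mcg/hr
Rate = 24036.6 mcg/hr ÷ 2332 mcg/mL = 10.30729 mL/hr
Time remaining = 121.0715 mL ÷ 10.30729 mL/hr = 11.7462 hr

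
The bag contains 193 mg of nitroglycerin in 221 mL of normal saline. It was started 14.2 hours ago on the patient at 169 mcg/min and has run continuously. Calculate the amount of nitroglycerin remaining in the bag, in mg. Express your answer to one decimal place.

169 mcg/min × 60 min/hr = 10140 mcg/hr
Concentration = 193 mg ÷ 221 mL = 0.8733032 mg/mL = 873.3032 mcg/mL
Rate = 10140 mcg/hr ÷ 873.3032 mcg/mL = 11.61109 mL/hr
Volume infused = 11.61109 mL/hr × 14.2 hr = 164.8775 mL
Volume remaining = 221 − 164.8775 = 56.12255 mL
Drug remaining = 56.12255 mL × 873.3032 mcg/mL = 49012 mcg = 49.012 mg

49.0 mg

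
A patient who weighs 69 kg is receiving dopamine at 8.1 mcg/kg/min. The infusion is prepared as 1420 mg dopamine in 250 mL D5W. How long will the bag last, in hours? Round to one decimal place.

42.3 hours

Dose = 8.1 mcg/kg/min × 69 kg = 558.9 mcg/min
558.9 mcg/min × 60 min/hr = 33534 mcg/hr
Concentration = 1420 mg ÷ 250 mL = 5.68 mg/mL = 5680 mcg/mL
Rate = 33534 mcg/hr ÷ 5680 mcg/mL = 5.903873 mL/hr
Duration = 250 mL ÷ 5.903873 mL/hr = 42.34508 hr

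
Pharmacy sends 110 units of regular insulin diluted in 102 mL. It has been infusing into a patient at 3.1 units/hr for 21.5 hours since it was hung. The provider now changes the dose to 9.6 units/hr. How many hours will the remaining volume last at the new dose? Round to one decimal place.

Initial rate:
Concentration = 110 units ÷ 102 mL = 1.078431 units/mL
Rate = 3.1 units/hr ÷ 1.078431 units/mL = 2.874545 mL/hr
Volume infused so far = 2.874545 mL/hr × 21.5 hr = 61.80273 mL
Volume remaining = 102 − 61.80273 = 40.19727 mL
New rate:
Rate = 9.6 units/hr ÷ 1.078431 units/mL = 8.901818 mL/hr
Time remaining = 40.19727 mL ÷ 8.901818 mL/hr = 4.515625 hr

4.5 hours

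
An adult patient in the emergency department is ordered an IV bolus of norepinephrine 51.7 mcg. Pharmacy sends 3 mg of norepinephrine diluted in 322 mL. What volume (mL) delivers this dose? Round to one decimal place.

Concentration = 3 mg ÷ 322 mL = 0.00931677 mg/mL = 9.31677 mcg/mL
Volume = 51.7 mcg ÷ 9.31677 mcg/mL = 5.549133 mL

5.5 mL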